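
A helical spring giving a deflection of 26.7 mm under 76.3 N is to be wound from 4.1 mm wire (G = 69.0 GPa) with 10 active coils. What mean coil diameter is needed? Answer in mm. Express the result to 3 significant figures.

Required rate k = F/δ = 76.3/26.7 = 2.8577 N/mm
D = (Gd⁴/(8N_a·k))^(1/3) = (69.0×10³·4.1⁴/(8·10·2.8577))^(1/3)
  = (85286.7)^(1/3) = 44.0177 mm

44.0 mm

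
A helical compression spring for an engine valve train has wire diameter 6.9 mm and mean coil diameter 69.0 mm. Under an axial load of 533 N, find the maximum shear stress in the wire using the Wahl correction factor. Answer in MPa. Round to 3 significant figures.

Spring index C = D/d = 69.0/6.9 = 10.0000
K_W = (4C−1)/(4C−4) + 0.615/C = 39.000/36.000 + 0.0615 = 1.1448
τ₀ = 8FD/(πd³) = 8·533·69.0/(π·6.9³) = 294216/1032 = 285.08 MPa
τ_max = K·τ₀ = 1.1448 × 285.08 = 326.37 MPa

326 MPa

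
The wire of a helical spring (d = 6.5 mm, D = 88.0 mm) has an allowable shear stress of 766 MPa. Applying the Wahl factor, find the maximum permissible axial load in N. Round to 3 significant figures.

C = D/d = 88.0/6.5 = 13.5385
K_W = (4C−1)/(4C−4) + 0.615/C = 53.154/50.154 + 0.0454 = 1.1052
τ_max = K·8FD/(πd³) → F_max = τ_allow·πd³/(8DK)
F_max = 766·π·6.5³/(8·88.0·1.1052) = 6.6087e+05/778.09 = 849.35 N

849 N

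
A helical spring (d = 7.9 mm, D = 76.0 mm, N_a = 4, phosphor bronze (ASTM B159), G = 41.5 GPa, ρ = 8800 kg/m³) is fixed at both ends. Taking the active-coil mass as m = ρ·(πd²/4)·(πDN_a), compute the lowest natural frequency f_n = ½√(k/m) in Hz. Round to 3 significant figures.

k = Gd⁴/(8D³N_a) = (41.5×10³)(7.9⁴)/(8·76.0³·4) = 11.507 N/mm = 11507 N/m
Wire length L = πDN_a = π·76.0·4 = 955.04 mm
m = ρ·(πd²/4)·L = 8800 × 49.017×10⁻⁶ m² × 0.95504 m = 0.41196 kg
f_n = ½√(k/m) = 0.5·√(11507/0.41196) = 0.5·√(27933) = 83.566 Hz

83.6 Hz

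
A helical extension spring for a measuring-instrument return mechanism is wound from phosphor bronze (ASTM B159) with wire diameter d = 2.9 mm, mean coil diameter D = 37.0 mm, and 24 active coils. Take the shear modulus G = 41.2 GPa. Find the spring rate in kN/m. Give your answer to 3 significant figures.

k = Gd⁴/(8D³N_a) = (41.2×10³ × 2.9⁴) / (8 × 37.0³ × 24)
  = 2.914e+06 / 9.72538e+06 = 0.29963 N/mm

0.300 kN/m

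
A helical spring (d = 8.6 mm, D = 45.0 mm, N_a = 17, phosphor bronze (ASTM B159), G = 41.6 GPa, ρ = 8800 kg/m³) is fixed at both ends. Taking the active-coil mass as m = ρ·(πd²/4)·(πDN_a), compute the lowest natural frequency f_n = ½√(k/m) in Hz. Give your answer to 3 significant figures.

k = Gd⁴/(8D³N_a) = (41.6×10³)(8.6⁴)/(8·45.0³·17) = 18.362 N/mm = 18362 N/m
Wire length L = πDN_a = π·45.0·17 = 2403.3 mm
m = ρ·(πd²/4)·L = 8800 × 58.088×10⁻⁶ m² × 2.4033 m = 1.2285 kg
f_n = ½√(k/m) = 0.5·√(18362/1.2285) = 0.5·√(14946) = 61.127 Hz

61.1 Hz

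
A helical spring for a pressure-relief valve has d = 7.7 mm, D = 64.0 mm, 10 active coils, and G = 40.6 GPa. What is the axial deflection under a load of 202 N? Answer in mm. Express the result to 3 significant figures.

k = Gd⁴/(8D³N_a) = (40.6×10³)(7.7⁴)/(8·64.0³·10) = 6.8055 N/mm
δ = F/k = 202 / 6.8055 = 29.682 mm

29.7 mm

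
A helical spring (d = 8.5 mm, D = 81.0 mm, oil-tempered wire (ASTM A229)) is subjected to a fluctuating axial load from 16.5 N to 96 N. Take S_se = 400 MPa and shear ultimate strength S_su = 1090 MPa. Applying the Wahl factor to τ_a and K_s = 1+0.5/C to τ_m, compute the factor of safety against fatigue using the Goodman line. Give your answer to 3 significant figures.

C = D/d = 81.0/8.5 = 9.5294; K_W = (4C−1)/(4C−4)+0.615/C = 1.1525; K_s = 1+0.5/C = 1.0525
F_a = (F_max−F_min)/2 = 39.75 N; F_m = (F_max+F_min)/2 = 56.25 N
τ_a = K_W·8F_aD/(πd³) = 1.1525 × 13.351 = 15.386 MPa
τ_m = K_s·8F_mD/(πd³) = 1.0525 × 18.893 = 19.884 MPa
Goodman: 1/n_f = τ_a/S_se + τ_m/S_su = 15.386/400 + 19.884/1090 = 0.03847 + 0.01824 = 0.056708
n_f = 1/0.056708 = 17.63

17.6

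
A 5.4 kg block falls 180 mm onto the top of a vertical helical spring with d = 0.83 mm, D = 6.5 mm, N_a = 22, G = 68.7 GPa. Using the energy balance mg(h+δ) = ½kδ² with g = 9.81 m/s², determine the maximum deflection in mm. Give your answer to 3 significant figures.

k = Gd⁴/(8D³N_a) = (68.7×10³)(0.83⁴)/(8·6.5³·22) = 0.67455 N/mm
W = mg = 5.4 × 9.81 = 52.974 N
½kδ² − Wδ − Wh = 0 → δ = (W + √(W² + 2kWh))/k
δ = (52.974 + √(2806.2 + 12864.2))/0.67455 = (52.974 + 125.18)/0.67455 = 264.11 mm

264 mm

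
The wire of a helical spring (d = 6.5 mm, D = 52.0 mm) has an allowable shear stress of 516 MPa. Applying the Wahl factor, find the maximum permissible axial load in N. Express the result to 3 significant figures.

904 N

C = D/d = 52.0/6.5 = 8.0000
K_W = (4C−1)/(4C−4) + 0.615/C = 31.000/28.000 + 0.0769 = 1.1840
τ_max = K·8FD/(πd³) → F_max = τ_allow·πd³/(8DK)
F_max = 516·π·6.5³/(8·52.0·1.1840) = 4.4518e+05/492.55 = 903.83 N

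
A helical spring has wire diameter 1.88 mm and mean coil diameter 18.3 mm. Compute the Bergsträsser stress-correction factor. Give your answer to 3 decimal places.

C = D/d = 18.3/1.88 = 9.7340
K_B = (4C+2)/(4C−3) = 40.936/35.936 = 1.1391

1.139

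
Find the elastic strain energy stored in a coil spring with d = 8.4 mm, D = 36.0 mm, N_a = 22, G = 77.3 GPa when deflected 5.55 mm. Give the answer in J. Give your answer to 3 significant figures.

0.722 J

k = Gd⁴/(8D³N_a) = (77.3×10³)(8.4⁴)/(8·36.0³·22) = 46.868 N/mm
U = ½kδ² = 0.5 × 46.868 × 5.55² = 721.83 N·mm = 0.72183 J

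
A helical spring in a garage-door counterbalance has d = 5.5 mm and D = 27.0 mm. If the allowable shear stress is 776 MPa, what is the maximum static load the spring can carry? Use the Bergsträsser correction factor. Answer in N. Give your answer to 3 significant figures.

C = D/d = 27.0/5.5 = 4.9091
K_B = (4C+2)/(4C−3) = 21.636/16.636 = 1.3005
τ_max = K·8FD/(πd³) → F_max = τ_allow·πd³/(8DK)
F_max = 776·π·5.5³/(8·27.0·1.3005) = 4.056e+05/280.92 = 1443.8 N

1440 N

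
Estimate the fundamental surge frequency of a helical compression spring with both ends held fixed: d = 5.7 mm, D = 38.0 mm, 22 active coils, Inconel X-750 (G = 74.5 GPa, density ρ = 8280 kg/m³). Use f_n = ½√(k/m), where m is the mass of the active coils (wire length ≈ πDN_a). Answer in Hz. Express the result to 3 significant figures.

k = Gd⁴/(8D³N_a) = (74.5×10³)(5.7⁴)/(8·38.0³·22) = 8.1431 N/mm = 8143.1 N/m
Wire length L = πDN_a = π·38.0·22 = 2626.4 mm
m = ρ·(πd²/4)·L = 8280 × 25.518×10⁻⁶ m² × 2.6264 m = 0.55491 kg
f_n = ½√(k/m) = 0.5·√(8143.1/0.55491) = 0.5·√(14675) = 60.569 Hz

60.6 Hz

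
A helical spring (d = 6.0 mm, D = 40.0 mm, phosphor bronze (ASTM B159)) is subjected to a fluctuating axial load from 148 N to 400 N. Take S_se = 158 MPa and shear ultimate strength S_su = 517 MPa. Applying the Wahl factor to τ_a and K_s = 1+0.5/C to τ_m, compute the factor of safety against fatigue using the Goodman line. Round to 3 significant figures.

C = D/d = 40.0/6.0 = 6.6667; K_W = (4C−1)/(4C−4)+0.615/C = 1.2246; K_s = 1+0.5/C = 1.0750
F_a = (F_max−F_min)/2 = 126 N; F_m = (F_max+F_min)/2 = 274 N
τ_a = K_W·8F_aD/(πd³) = 1.2246 × 59.418 = 72.763 MPa
τ_m = K_s·8F_mD/(πd³) = 1.0750 × 129.21 = 138.9 MPa
Goodman: 1/n_f = τ_a/S_se + τ_m/S_su = 72.763/158 + 138.9/517 = 0.46053 + 0.26867 = 0.72919
n_f = 1/0.72919 = 1.371

1.37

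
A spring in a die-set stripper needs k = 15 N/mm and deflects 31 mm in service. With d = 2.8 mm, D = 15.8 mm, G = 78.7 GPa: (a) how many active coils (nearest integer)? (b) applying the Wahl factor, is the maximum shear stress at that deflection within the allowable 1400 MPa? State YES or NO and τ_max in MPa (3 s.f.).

(a) 10 coils; (b) YES, τ_max = 1110 MPa

N_a = Gd⁴/(8D³k) = (78.7×10³)(2.8⁴)/(8·15.8³·15) = 10.22 → N_a = 10
Actual rate k = Gd⁴/(8D³·10) = 15.33 N/mm
Working load F = kδ = 15.33·31 = 475.23 N
C = 15.8/2.8 = 5.6429; K_W = (4C−1)/(4C−4)+0.615/C = 1.2705
τ_max = K_W·8FD/(πd³) = 1.2705·871.02 = 1106.7 MPa
τ_max ≤ 1400 MPa → acceptable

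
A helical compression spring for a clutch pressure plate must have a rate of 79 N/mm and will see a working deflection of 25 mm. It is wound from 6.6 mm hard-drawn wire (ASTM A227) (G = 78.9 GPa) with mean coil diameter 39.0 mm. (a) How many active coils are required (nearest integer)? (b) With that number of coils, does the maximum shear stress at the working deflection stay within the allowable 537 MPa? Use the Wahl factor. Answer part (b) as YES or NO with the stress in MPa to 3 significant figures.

(a) 4 coils; (b) NO, τ_max = 856 MPa

N_a = Gd⁴/(8D³k) = (78.9×10³)(6.6⁴)/(8·39.0³·79) = 3.993 → N_a = 4
Actual rate k = Gd⁴/(8D³·4) = 78.869 N/mm
Working load F = kδ = 78.869·25 = 1971.7 N
C = 39.0/6.6 = 5.9091; K_W = (4C−1)/(4C−4)+0.615/C = 1.2569
τ_max = K_W·8FD/(πd³) = 1.2569·681.12 = 856.07 MPa
τ_max > 537 MPa → exceeds allowable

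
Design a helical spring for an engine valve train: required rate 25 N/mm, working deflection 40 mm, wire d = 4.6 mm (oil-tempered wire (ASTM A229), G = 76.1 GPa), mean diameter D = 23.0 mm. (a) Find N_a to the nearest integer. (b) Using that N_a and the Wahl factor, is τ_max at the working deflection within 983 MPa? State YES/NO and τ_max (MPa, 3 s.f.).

N_a = Gd⁴/(8D³k) = (76.1×10³)(4.6⁴)/(8·23.0³·25) = 14 → N_a = 14
Actual rate k = Gd⁴/(8D³·14) = 25.004 N/mm
Working load F = kδ = 25.004·40 = 1000.2 N
C = 23.0/4.6 = 5.0000; K_W = (4C−1)/(4C−4)+0.615/C = 1.3105
τ_max = K_W·8FD/(πd³) = 1.3105·601.82 = 788.69 MPa
τ_max ≤ 983 MPa → acceptable

(a) 14 coils; (b) YES, τ_max = 789 MPa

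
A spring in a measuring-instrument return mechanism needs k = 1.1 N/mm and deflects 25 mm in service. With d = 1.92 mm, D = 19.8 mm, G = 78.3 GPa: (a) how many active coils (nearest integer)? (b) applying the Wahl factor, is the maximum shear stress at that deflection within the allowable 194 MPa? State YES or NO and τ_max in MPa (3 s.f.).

(a) 16 coils; (b) NO, τ_max = 217 MPa

N_a = Gd⁴/(8D³k) = (78.3×10³)(1.92⁴)/(8·19.8³·1.1) = 15.58 → N_a = 16
Actual rate k = Gd⁴/(8D³·16) = 1.0709 N/mm
Working load F = kδ = 1.0709·25 = 26.773 N
C = 19.8/1.92 = 10.3125; K_W = (4C−1)/(4C−4)+0.615/C = 1.1402
τ_max = K_W·8FD/(πd³) = 1.1402·190.72 = 217.46 MPa
τ_max > 194 MPa → exceeds allowable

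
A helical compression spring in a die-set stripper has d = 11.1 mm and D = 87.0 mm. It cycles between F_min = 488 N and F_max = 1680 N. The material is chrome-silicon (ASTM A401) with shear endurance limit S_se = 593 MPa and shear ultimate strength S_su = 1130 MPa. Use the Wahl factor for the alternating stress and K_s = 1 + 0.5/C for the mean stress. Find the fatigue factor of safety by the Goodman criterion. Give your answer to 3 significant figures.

2.79

C = D/d = 87.0/11.1 = 7.8378; K_W = (4C−1)/(4C−4)+0.615/C = 1.1881; K_s = 1+0.5/C = 1.0638
F_a = (F_max−F_min)/2 = 596 N; F_m = (F_max+F_min)/2 = 1084 N
τ_a = K_W·8F_aD/(πd³) = 1.1881 × 96.547 = 114.71 MPa
τ_m = K_s·8F_mD/(πd³) = 1.0638 × 175.6 = 186.8 MPa
Goodman: 1/n_f = τ_a/S_se + τ_m/S_su = 114.71/593 + 186.8/1130 = 0.19344 + 0.16531 = 0.35875
n_f = 1/0.35875 = 2.787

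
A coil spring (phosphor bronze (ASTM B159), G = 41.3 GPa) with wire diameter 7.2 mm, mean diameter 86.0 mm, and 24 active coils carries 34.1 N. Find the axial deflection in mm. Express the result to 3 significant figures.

37.5 mm

k = Gd⁴/(8D³N_a) = (41.3×10³)(7.2⁴)/(8·86.0³·24) = 0.90883 N/mm
δ = F/k = 34.1 / 0.90883 = 37.521 mm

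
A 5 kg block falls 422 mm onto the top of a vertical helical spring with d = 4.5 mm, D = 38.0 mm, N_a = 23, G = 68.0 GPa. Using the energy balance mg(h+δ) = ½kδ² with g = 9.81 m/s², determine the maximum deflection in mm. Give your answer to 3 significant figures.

k = Gd⁴/(8D³N_a) = (68.0×10³)(4.5⁴)/(8·38.0³·23) = 2.7618 N/mm
W = mg = 5 × 9.81 = 49.05 N
½kδ² − Wδ − Wh = 0 → δ = (W + √(W² + 2kWh))/k
δ = (49.05 + √(2405.9 + 114333))/2.7618 = (49.05 + 341.67)/2.7618 = 141.47 mm

141 mm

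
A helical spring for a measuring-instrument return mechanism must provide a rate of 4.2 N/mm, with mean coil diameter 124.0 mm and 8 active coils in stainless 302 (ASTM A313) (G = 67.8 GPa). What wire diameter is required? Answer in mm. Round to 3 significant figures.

d = (8D³N_a·k / G)^(1/4) = (8·124.0³·8·4.2 / (67.8×10³))^0.25
  = (7559)^0.25 = 9.3243 mm

9.32 mm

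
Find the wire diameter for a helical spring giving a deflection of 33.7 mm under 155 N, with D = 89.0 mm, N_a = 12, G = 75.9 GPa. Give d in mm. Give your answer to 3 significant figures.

8.00 mm

Required rate k = F/δ = 155/33.7 = 4.5994 N/mm
d = (8D³N_a·k / G)^(1/4) = (8·89.0³·12·4.5994 / (75.9×10³))^0.25
  = (4101.1)^0.25 = 8.0025 mm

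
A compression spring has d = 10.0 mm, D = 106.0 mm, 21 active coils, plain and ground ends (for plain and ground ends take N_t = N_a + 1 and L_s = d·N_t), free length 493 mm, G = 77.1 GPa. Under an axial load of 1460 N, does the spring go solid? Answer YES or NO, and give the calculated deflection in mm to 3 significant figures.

YES, δ = 379 mm

k = Gd⁴/(8D³N_a) = (77.1×10³)(10.0⁴)/(8·106.0³·21) = 3.8533 N/mm
N_t = 22; L_s = 10.0·22 = 220 mm; δ_solid = L₀ − L_s = 493 − 220 = 273 mm
δ = F/k = 1460/3.8533 = 378.9 mm
δ ≥ δ_solid → spring goes solid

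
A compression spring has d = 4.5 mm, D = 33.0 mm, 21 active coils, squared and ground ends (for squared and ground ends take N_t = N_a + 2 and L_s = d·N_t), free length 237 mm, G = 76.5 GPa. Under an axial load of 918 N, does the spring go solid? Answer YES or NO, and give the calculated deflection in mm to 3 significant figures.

k = Gd⁴/(8D³N_a) = (76.5×10³)(4.5⁴)/(8·33.0³·21) = 5.1959 N/mm
N_t = 23; L_s = 4.5·23 = 103.5 mm; δ_solid = L₀ − L_s = 237 − 103.5 = 133.5 mm
δ = F/k = 918/5.1959 = 176.68 mm
δ ≥ δ_solid → spring goes solid

YES, δ = 177 mm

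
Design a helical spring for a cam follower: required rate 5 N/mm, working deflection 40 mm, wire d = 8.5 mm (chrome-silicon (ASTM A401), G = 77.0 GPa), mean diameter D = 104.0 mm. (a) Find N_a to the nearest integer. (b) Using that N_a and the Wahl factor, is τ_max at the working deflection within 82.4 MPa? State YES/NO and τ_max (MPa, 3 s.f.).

N_a = Gd⁴/(8D³k) = (77.0×10³)(8.5⁴)/(8·104.0³·5) = 8.933 → N_a = 9
Actual rate k = Gd⁴/(8D³·9) = 4.9629 N/mm
Working load F = kδ = 4.9629·40 = 198.52 N
C = 104.0/8.5 = 12.2353; K_W = (4C−1)/(4C−4)+0.615/C = 1.1170
τ_max = K_W·8FD/(πd³) = 1.1170·85.607 = 95.625 MPa
τ_max > 82.4 MPa → exceeds allowable

(a) 9 coils; (b) NO, τ_max = 95.6 MPa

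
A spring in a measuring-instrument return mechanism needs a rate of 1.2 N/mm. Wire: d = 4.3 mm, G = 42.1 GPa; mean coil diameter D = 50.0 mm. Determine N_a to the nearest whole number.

N_a = Gd⁴/(8D³k) = (42.1×10³ × 4.3⁴)/(8 × 50.0³ × 1.2)
    = 1.43932e+07 / 1.2e+06 = 11.99 → 12 coils

12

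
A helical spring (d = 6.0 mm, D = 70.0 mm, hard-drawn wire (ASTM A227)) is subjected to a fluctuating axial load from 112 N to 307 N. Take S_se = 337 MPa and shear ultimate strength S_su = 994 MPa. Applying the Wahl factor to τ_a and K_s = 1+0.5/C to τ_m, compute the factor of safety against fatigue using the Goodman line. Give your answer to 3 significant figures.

C = D/d = 70.0/6.0 = 11.6667; K_W = (4C−1)/(4C−4)+0.615/C = 1.1230; K_s = 1+0.5/C = 1.0429
F_a = (F_max−F_min)/2 = 97.5 N; F_m = (F_max+F_min)/2 = 209.5 N
τ_a = K_W·8F_aD/(πd³) = 1.1230 × 80.462 = 90.361 MPa
τ_m = K_s·8F_mD/(πd³) = 1.0429 × 172.89 = 180.3 MPa
Goodman: 1/n_f = τ_a/S_se + τ_m/S_su = 90.361/337 + 180.3/994 = 0.26813 + 0.18139 = 0.44952
n_f = 1/0.44952 = 2.225

2.22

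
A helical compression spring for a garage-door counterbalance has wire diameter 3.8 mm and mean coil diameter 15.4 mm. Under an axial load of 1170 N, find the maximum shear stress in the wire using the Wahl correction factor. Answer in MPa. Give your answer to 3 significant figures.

Spring index C = D/d = 15.4/3.8 = 4.0526
K_W = (4C−1)/(4C−4) + 0.615/C = 15.211/12.211 + 0.1518 = 1.3974
τ₀ = 8FD/(πd³) = 8·1170·15.4/(π·3.8³) = 144144/172.39 = 836.17 MPa
τ_max = K·τ₀ = 1.3974 × 836.17 = 1168.5 MPa

1170 MPa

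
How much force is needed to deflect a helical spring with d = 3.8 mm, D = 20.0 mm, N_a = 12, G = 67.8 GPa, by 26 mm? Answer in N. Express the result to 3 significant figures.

479 N

k = Gd⁴/(8D³N_a) = (67.8×10³)(3.8⁴)/(8·20.0³·12) = 18.408 N/mm
F = k·δ = 18.408 × 26 = 478.6 N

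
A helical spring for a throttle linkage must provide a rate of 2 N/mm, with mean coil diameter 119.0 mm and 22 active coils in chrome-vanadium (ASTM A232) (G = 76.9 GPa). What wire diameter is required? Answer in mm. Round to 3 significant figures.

9.37 mm

d = (8D³N_a·k / G)^(1/4) = (8·119.0³·22·2 / (76.9×10³))^0.25
  = (7713.6)^0.25 = 9.3716 mm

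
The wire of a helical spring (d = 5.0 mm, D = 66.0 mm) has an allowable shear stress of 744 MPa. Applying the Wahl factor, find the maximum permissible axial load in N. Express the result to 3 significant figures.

499 N

C = D/d = 66.0/5.0 = 13.2000
K_W = (4C−1)/(4C−4) + 0.615/C = 51.800/48.800 + 0.0466 = 1.1081
τ_max = K·8FD/(πd³) → F_max = τ_allow·πd³/(8DK)
F_max = 744·π·5.0³/(8·66.0·1.1081) = 2.9217e+05/585.06 = 499.38 N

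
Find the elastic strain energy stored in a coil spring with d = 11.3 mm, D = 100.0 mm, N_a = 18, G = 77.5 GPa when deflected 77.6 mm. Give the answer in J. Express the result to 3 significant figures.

k = Gd⁴/(8D³N_a) = (77.5×10³)(11.3⁴)/(8·100.0³·18) = 8.7751 N/mm
U = ½kδ² = 0.5 × 8.7751 × 77.6² = 26421 N·mm = 26.421 J

26.4 J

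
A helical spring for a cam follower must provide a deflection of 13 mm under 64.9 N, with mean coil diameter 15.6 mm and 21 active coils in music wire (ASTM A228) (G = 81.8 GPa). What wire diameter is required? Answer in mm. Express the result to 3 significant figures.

2.50 mm

Required rate k = F/δ = 64.9/13 = 4.9923 N/mm
d = (8D³N_a·k / G)^(1/4) = (8·15.6³·21·4.9923 / (81.8×10³))^0.25
  = (38.925)^0.25 = 2.4978 mm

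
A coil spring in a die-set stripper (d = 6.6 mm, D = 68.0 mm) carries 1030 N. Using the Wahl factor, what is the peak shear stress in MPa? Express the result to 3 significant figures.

Spring index C = D/d = 68.0/6.6 = 10.3030
K_W = (4C−1)/(4C−4) + 0.615/C = 40.212/37.212 + 0.0597 = 1.1403
τ₀ = 8FD/(πd³) = 8·1030·68.0/(π·6.6³) = 560320/903.2 = 620.38 MPa
τ_max = K·τ₀ = 1.1403 × 620.38 = 707.42 MPa

707 MPa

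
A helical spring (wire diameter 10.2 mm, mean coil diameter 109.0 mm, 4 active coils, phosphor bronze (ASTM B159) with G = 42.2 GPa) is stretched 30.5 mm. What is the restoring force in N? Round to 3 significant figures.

k = Gd⁴/(8D³N_a) = (42.2×10³)(10.2⁴)/(8·109.0³·4) = 11.023 N/mm
F = k·δ = 11.023 × 30.5 = 336.19 N

336 N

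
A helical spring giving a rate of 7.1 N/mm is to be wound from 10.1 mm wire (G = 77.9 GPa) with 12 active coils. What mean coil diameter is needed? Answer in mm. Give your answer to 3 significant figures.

106 mm

D = (Gd⁴/(8N_a·k))^(1/3) = (77.9×10³·10.1⁴/(8·12·7.1))^(1/3)
  = (1.18931e+06)^(1/3) = 105.9492 mm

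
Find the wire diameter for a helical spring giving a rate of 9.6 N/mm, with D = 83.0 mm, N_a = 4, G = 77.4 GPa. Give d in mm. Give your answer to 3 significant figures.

d = (8D³N_a·k / G)^(1/4) = (8·83.0³·4·9.6 / (77.4×10³))^0.25
  = (2269.4)^0.25 = 6.9021 mm

6.90 mm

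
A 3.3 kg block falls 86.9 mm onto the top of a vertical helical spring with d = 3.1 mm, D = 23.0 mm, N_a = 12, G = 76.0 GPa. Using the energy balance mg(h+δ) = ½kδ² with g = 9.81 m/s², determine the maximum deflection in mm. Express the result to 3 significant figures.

k = Gd⁴/(8D³N_a) = (76.0×10³)(3.1⁴)/(8·23.0³·12) = 6.009 N/mm
W = mg = 3.3 × 9.81 = 32.373 N
½kδ² − Wδ − Wh = 0 → δ = (W + √(W² + 2kWh))/k
δ = (32.373 + √(1048 + 33809.5))/6.009 = (32.373 + 186.7)/6.009 = 36.457 mm

36.5 mm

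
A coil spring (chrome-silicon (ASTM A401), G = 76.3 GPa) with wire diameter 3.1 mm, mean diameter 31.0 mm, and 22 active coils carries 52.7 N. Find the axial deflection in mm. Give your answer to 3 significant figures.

39.2 mm

k = Gd⁴/(8D³N_a) = (76.3×10³)(3.1⁴)/(8·31.0³·22) = 1.3439 N/mm
δ = F/k = 52.7 / 1.3439 = 39.214 mm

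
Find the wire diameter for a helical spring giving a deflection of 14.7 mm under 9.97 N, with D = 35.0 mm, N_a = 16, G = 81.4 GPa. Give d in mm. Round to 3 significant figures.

2.60 mm

Required rate k = F/δ = 9.97/14.7 = 0.67823 N/mm
d = (8D³N_a·k / G)^(1/4) = (8·35.0³·16·0.67823 / (81.4×10³))^0.25
  = (45.726)^0.25 = 2.6004 mm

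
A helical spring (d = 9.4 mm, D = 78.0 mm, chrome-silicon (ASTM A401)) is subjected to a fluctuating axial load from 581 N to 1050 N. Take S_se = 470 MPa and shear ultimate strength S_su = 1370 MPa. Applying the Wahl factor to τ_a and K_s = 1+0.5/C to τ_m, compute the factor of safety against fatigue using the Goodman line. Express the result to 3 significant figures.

C = D/d = 78.0/9.4 = 8.2979; K_W = (4C−1)/(4C−4)+0.615/C = 1.1769; K_s = 1+0.5/C = 1.0603
F_a = (F_max−F_min)/2 = 234.5 N; F_m = (F_max+F_min)/2 = 815.5 N
τ_a = K_W·8F_aD/(πd³) = 1.1769 × 56.078 = 65.998 MPa
τ_m = K_s·8F_mD/(πd³) = 1.0603 × 195.02 = 206.77 MPa
Goodman: 1/n_f = τ_a/S_se + τ_m/S_su = 65.998/470 + 206.77/1370 = 0.14042 + 0.15093 = 0.29135
n_f = 1/0.29135 = 3.432

3.43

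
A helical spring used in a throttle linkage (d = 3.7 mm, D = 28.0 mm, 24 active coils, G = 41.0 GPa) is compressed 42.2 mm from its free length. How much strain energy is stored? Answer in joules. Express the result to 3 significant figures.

k = Gd⁴/(8D³N_a) = (41.0×10³)(3.7⁴)/(8·28.0³·24) = 1.8231 N/mm
U = ½kδ² = 0.5 × 1.8231 × 42.2² = 1623.3 N·mm = 1.6233 J

1.62 J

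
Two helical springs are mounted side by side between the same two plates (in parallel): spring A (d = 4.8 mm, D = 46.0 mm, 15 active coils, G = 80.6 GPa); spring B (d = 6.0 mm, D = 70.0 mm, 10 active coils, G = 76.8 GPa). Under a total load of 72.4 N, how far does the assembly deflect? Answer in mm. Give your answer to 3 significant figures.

k_A = Gd⁴/(8D³N_a) = (80.6×10³)(4.8⁴)/(8·46.0³·15) = 3.6631 N/mm
k_B = Gd⁴/(8D³N_a) = (76.8×10³)(6.0⁴)/(8·70.0³·10) = 3.6273 N/mm
Parallel: k_eq = 3.6631 + 3.6273 = 7.2904 N/mm
δ = F/k_eq = 72.4/7.2904 = 9.9309 mm

9.93 mm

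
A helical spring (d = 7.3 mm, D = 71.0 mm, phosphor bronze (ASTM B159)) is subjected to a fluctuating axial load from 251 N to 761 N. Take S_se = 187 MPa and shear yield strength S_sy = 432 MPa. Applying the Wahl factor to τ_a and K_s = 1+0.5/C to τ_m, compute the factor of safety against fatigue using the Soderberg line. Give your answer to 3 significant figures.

C = D/d = 71.0/7.3 = 9.7260; K_W = (4C−1)/(4C−4)+0.615/C = 1.1492; K_s = 1+0.5/C = 1.0514
F_a = (F_max−F_min)/2 = 255 N; F_m = (F_max+F_min)/2 = 506 N
τ_a = K_W·8F_aD/(πd³) = 1.1492 × 118.51 = 136.19 MPa
τ_m = K_s·8F_mD/(πd³) = 1.0514 × 235.17 = 247.26 MPa
Soderberg: 1/n_f = τ_a/S_se + τ_m/S_sy = 136.19/187 + 247.26/432 = 0.72831 + 0.57236 = 1.3007
n_f = 1/1.3007 = 0.7688

0.769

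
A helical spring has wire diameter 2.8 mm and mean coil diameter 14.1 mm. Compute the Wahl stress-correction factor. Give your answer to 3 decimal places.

C = D/d = 14.1/2.8 = 5.0357
K_W = (4C−1)/(4C−4) + 0.615/C = 19.143/16.143 + 0.1221 = 1.3080

1.308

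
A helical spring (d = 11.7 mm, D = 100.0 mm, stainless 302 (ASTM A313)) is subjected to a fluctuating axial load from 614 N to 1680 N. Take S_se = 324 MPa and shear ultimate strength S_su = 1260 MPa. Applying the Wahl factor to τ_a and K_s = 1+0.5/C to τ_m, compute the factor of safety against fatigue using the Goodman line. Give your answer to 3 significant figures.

C = D/d = 100.0/11.7 = 8.5470; K_W = (4C−1)/(4C−4)+0.615/C = 1.1713; K_s = 1+0.5/C = 1.0585
F_a = (F_max−F_min)/2 = 533 N; F_m = (F_max+F_min)/2 = 1147 N
τ_a = K_W·8F_aD/(πd³) = 1.1713 × 84.744 = 99.264 MPa
τ_m = K_s·8F_mD/(πd³) = 1.0585 × 182.37 = 193.04 MPa
Goodman: 1/n_f = τ_a/S_se + τ_m/S_su = 99.264/324 + 193.04/1260 = 0.30637 + 0.15320 = 0.45957
n_f = 1/0.45957 = 2.176

2.18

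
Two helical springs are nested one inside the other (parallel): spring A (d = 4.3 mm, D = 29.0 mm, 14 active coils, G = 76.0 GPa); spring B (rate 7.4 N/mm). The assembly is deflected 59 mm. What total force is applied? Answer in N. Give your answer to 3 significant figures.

998 N

k_A = Gd⁴/(8D³N_a) = (76.0×10³)(4.3⁴)/(8·29.0³·14) = 9.5121 N/mm
Parallel: k_eq = 9.5121 + 7.4 = 16.912 N/mm
F = k_eq·δ = 16.912·59 = 997.81 N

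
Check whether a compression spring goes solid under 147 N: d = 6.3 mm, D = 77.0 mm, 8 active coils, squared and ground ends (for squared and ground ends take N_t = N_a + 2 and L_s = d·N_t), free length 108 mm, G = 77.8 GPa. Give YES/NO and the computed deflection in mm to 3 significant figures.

k = Gd⁴/(8D³N_a) = (77.8×10³)(6.3⁴)/(8·77.0³·8) = 4.1946 N/mm
N_t = 10; L_s = 6.3·10 = 63 mm; δ_solid = L₀ − L_s = 108 − 63 = 45 mm
δ = F/k = 147/4.1946 = 35.045 mm
δ < δ_solid → spring does not go solid

NO, δ = 35.0 mm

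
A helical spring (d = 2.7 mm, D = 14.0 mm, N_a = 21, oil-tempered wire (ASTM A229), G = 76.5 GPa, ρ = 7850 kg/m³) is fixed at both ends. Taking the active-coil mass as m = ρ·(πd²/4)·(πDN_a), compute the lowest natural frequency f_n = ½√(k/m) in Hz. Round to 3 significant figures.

230 Hz

k = Gd⁴/(8D³N_a) = (76.5×10³)(2.7⁴)/(8·14.0³·21) = 8.8191 N/mm = 8819.1 N/m
Wire length L = πDN_a = π·14.0·21 = 923.63 mm
m = ρ·(πd²/4)·L = 7850 × 5.7256×10⁻⁶ m² × 0.92363 m = 0.041513 kg
f_n = ½√(k/m) = 0.5·√(8819.1/0.041513) = 0.5·√(2.1244e+05) = 230.46 Hz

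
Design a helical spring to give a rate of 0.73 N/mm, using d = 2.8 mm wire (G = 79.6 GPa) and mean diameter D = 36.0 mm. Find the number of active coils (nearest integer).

N_a = Gd⁴/(8D³k) = (79.6×10³ × 2.8⁴)/(8 × 36.0³ × 0.73)
    = 4.89266e+06 / 272471 = 17.96 → 18 coils

18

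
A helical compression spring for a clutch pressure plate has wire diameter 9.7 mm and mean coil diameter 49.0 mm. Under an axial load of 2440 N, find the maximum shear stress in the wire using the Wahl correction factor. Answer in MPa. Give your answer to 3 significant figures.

436 MPa

Spring index C = D/d = 49.0/9.7 = 5.0515
K_W = (4C−1)/(4C−4) + 0.615/C = 19.206/16.206 + 0.1217 = 1.3069
τ₀ = 8FD/(πd³) = 8·2440·49.0/(π·9.7³) = 956480/2867.2 = 333.59 MPa
τ_max = K·τ₀ = 1.3069 × 333.59 = 435.95 MPa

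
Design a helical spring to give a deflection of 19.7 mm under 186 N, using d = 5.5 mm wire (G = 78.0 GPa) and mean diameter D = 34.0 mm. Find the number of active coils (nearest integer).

24

Required rate k = F/δ = 186/19.7 = 9.4416 N/mm
N_a = Gd⁴/(8D³k) = (78.0×10³ × 5.5⁴)/(8 × 34.0³ × 9.4416)
    = 7.13749e+07 / 2.96875e+06 = 24.04 → 24 coils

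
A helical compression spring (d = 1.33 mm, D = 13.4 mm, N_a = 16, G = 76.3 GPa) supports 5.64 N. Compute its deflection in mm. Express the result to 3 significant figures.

7.28 mm

k = Gd⁴/(8D³N_a) = (76.3×10³)(1.33⁴)/(8·13.4³·16) = 0.77519 N/mm
δ = F/k = 5.64 / 0.77519 = 7.2757 mm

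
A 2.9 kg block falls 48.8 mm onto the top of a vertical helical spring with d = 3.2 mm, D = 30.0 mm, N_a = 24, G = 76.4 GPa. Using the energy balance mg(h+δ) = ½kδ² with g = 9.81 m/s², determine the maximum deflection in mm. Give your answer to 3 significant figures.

64.6 mm

k = Gd⁴/(8D³N_a) = (76.4×10³)(3.2⁴)/(8·30.0³·24) = 1.5454 N/mm
W = mg = 2.9 × 9.81 = 28.449 N
½kδ² − Wδ − Wh = 0 → δ = (W + √(W² + 2kWh))/k
δ = (28.449 + √(809.35 + 4290.87))/1.5454 = (28.449 + 71.416)/1.5454 = 64.623 mm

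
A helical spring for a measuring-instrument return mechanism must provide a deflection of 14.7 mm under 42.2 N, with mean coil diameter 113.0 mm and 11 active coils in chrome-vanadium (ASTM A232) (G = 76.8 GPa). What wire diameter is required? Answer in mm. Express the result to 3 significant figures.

8.30 mm

Required rate k = F/δ = 42.2/14.7 = 2.8707 N/mm
d = (8D³N_a·k / G)^(1/4) = (8·113.0³·11·2.8707 / (76.8×10³))^0.25
  = (4746.3)^0.25 = 8.3002 mm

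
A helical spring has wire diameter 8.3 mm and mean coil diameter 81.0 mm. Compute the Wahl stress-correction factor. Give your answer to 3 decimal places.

C = D/d = 81.0/8.3 = 9.7590
K_W = (4C−1)/(4C−4) + 0.615/C = 38.036/35.036 + 0.0630 = 1.1486

1.149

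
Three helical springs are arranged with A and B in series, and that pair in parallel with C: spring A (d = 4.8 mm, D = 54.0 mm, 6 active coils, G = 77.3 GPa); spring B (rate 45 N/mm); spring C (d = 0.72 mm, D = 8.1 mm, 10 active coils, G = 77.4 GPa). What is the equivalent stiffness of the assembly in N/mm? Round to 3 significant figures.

5.33 N/mm

k_A = Gd⁴/(8D³N_a) = (77.3×10³)(4.8⁴)/(8·54.0³·6) = 5.429 N/mm
k_C = Gd⁴/(8D³N_a) = (77.4×10³)(0.72⁴)/(8·8.1³·10) = 0.48924 N/mm
Springs A,B series: k_AB = 1/(1/5.429+1/45) = 4.8446 N/mm; parallel with C: k_eq = 4.8446+0.48924 = 5.3338 N/mm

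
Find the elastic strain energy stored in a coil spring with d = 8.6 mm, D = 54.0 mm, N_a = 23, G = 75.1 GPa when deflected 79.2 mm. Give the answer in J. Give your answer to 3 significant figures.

k = Gd⁴/(8D³N_a) = (75.1×10³)(8.6⁴)/(8·54.0³·23) = 14.179 N/mm
U = ½kδ² = 0.5 × 14.179 × 79.2² = 44469 N·mm = 44.469 J

44.5 J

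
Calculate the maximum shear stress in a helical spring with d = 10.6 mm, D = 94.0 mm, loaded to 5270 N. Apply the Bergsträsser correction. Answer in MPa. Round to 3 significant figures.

1220 MPa

Spring index C = D/d = 94.0/10.6 = 8.8679
K_B = (4C+2)/(4C−3) = 37.472/32.472 = 1.1540
τ₀ = 8FD/(πd³) = 8·5270·94.0/(π·10.6³) = 3.96304e+06/3741.7 = 1059.2 MPa
τ_max = K·τ₀ = 1.1540 × 1059.2 = 1222.2 MPa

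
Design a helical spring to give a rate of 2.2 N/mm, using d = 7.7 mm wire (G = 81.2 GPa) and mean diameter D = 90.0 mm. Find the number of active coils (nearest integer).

22

N_a = Gd⁴/(8D³k) = (81.2×10³ × 7.7⁴)/(8 × 90.0³ × 2.2)
    = 2.85443e+08 / 1.28304e+07 = 22.25 → 22 coils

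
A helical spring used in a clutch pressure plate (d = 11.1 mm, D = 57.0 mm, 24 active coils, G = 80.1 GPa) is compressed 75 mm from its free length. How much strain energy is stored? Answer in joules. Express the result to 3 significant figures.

k = Gd⁴/(8D³N_a) = (80.1×10³)(11.1⁴)/(8·57.0³·24) = 34.198 N/mm
U = ½kδ² = 0.5 × 34.198 × 75² = 96181 N·mm = 96.181 J

96.2 J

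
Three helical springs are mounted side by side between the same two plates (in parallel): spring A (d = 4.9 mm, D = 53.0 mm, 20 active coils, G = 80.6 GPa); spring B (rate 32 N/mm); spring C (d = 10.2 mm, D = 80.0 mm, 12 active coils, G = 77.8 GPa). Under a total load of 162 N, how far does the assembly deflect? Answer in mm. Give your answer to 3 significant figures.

k_A = Gd⁴/(8D³N_a) = (80.6×10³)(4.9⁴)/(8·53.0³·20) = 1.9506 N/mm
k_C = Gd⁴/(8D³N_a) = (77.8×10³)(10.2⁴)/(8·80.0³·12) = 17.133 N/mm
Parallel: k_eq = 1.9506 + 32 + 17.133 = 51.084 N/mm
δ = F/k_eq = 162/51.084 = 3.1713 mm

3.17 mm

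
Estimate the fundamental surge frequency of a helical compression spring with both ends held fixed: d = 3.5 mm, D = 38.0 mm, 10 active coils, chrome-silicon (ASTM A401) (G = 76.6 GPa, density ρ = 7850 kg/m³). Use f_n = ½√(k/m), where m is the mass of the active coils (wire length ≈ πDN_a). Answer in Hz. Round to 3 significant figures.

85.2 Hz

k = Gd⁴/(8D³N_a) = (76.6×10³)(3.5⁴)/(8·38.0³·10) = 2.6185 N/mm = 2618.5 N/m
Wire length L = πDN_a = π·38.0·10 = 1193.8 mm
m = ρ·(πd²/4)·L = 7850 × 9.6211×10⁻⁶ m² × 1.1938 m = 0.090163 kg
f_n = ½√(k/m) = 0.5·√(2618.5/0.090163) = 0.5·√(29042) = 85.209 Hz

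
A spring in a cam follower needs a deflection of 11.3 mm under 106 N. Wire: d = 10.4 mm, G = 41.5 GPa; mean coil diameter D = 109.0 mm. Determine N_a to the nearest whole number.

5

Required rate k = F/δ = 106/11.3 = 9.3805 N/mm
N_a = Gd⁴/(8D³k) = (41.5×10³ × 10.4⁴)/(8 × 109.0³ × 9.3805)
    = 4.85491e+08 / 9.71845e+07 = 4.996 → 5 coils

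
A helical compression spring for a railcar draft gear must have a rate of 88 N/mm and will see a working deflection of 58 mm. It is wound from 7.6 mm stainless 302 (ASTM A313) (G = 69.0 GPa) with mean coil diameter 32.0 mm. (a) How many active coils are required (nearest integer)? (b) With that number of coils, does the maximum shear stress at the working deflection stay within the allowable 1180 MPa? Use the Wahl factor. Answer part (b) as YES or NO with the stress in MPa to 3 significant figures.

(a) 10 coils; (b) NO, τ_max = 1300 MPa

N_a = Gd⁴/(8D³k) = (69.0×10³)(7.6⁴)/(8·32.0³·88) = 9.979 → N_a = 10
Actual rate k = Gd⁴/(8D³·10) = 87.814 N/mm
Working load F = kδ = 87.814·58 = 5093.2 N
C = 32.0/7.6 = 4.2105; K_W = (4C−1)/(4C−4)+0.615/C = 1.3797
τ_max = K_W·8FD/(πd³) = 1.3797·945.45 = 1304.4 MPa
τ_max > 1180 MPa → exceeds allowable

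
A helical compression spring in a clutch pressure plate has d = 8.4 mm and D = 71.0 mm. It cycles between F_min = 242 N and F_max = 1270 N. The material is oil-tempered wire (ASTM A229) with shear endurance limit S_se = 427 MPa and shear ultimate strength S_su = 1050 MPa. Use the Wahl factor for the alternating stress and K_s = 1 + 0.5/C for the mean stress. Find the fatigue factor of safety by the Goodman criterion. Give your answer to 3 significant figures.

1.51

C = D/d = 71.0/8.4 = 8.4524; K_W = (4C−1)/(4C−4)+0.615/C = 1.1734; K_s = 1+0.5/C = 1.0592
F_a = (F_max−F_min)/2 = 514 N; F_m = (F_max+F_min)/2 = 756 N
τ_a = K_W·8F_aD/(πd³) = 1.1734 × 156.79 = 183.98 MPa
τ_m = K_s·8F_mD/(πd³) = 1.0592 × 230.61 = 244.25 MPa
Goodman: 1/n_f = τ_a/S_se + τ_m/S_su = 183.98/427 + 244.25/1050 = 0.43087 + 0.23262 = 0.66349
n_f = 1/0.66349 = 1.507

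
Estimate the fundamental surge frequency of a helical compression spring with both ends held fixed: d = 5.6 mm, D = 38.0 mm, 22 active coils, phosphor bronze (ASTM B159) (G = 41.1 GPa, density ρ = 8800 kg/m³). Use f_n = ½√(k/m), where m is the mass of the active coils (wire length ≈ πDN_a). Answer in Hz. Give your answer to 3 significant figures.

k = Gd⁴/(8D³N_a) = (41.1×10³)(5.6⁴)/(8·38.0³·22) = 4.1853 N/mm = 4185.3 N/m
Wire length L = πDN_a = π·38.0·22 = 2626.4 mm
m = ρ·(πd²/4)·L = 8800 × 24.63×10⁻⁶ m² × 2.6264 m = 0.56925 kg
f_n = ½√(k/m) = 0.5·√(4185.3/0.56925) = 0.5·√(7352.3) = 42.873 Hz

42.9 Hz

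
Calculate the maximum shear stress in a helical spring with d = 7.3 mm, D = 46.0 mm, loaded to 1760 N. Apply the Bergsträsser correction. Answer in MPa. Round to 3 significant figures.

649 MPa

Spring index C = D/d = 46.0/7.3 = 6.3014
K_B = (4C+2)/(4C−3) = 27.205/22.205 = 1.2252
τ₀ = 8FD/(πd³) = 8·1760·46.0/(π·7.3³) = 647680/1222.1 = 529.96 MPa
τ_max = K·τ₀ = 1.2252 × 529.96 = 649.29 MPa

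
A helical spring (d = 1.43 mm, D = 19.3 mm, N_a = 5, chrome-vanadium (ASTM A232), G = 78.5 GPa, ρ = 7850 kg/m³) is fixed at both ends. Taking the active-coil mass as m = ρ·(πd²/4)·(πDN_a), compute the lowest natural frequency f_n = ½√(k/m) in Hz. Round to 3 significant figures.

273 Hz

k = Gd⁴/(8D³N_a) = (78.5×10³)(1.43⁴)/(8·19.3³·5) = 1.1415 N/mm = 1141.5 N/m
Wire length L = πDN_a = π·19.3·5 = 303.16 mm
m = ρ·(πd²/4)·L = 7850 × 1.6061×10⁻⁶ m² × 0.30316 m = 0.0038222 kg
f_n = ½√(k/m) = 0.5·√(1141.5/0.0038222) = 0.5·√(2.9866e+05) = 273.25 Hz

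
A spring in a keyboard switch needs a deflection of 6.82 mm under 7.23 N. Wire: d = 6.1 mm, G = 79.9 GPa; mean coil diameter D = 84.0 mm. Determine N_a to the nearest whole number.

Required rate k = F/δ = 7.23/6.82 = 1.0601 N/mm
N_a = Gd⁴/(8D³k) = (79.9×10³ × 6.1⁴)/(8 × 84.0³ × 1.0601)
    = 1.10628e+08 / 5.02669e+06 = 22.01 → 22 coils

22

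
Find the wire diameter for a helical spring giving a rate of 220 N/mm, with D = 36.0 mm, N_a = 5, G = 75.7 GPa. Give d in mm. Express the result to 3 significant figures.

8.58 mm

d = (8D³N_a·k / G)^(1/4) = (8·36.0³·5·220 / (75.7×10³))^0.25
  = (5423.7)^0.25 = 8.5817 mm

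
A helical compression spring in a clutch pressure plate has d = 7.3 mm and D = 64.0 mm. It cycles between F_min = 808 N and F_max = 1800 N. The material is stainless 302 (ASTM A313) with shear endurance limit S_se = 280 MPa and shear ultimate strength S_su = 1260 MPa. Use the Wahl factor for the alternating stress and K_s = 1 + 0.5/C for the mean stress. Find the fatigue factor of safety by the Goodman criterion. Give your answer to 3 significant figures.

C = D/d = 64.0/7.3 = 8.7671; K_W = (4C−1)/(4C−4)+0.615/C = 1.1667; K_s = 1+0.5/C = 1.0570
F_a = (F_max−F_min)/2 = 496 N; F_m = (F_max+F_min)/2 = 1304 N
τ_a = K_W·8F_aD/(πd³) = 1.1667 × 207.79 = 242.44 MPa
τ_m = K_s·8F_mD/(πd³) = 1.0570 × 546.3 = 577.45 MPa
Goodman: 1/n_f = τ_a/S_se + τ_m/S_su = 242.44/280 + 577.45/1260 = 0.86584 + 0.45830 = 1.3241
n_f = 1/1.3241 = 0.7552

0.755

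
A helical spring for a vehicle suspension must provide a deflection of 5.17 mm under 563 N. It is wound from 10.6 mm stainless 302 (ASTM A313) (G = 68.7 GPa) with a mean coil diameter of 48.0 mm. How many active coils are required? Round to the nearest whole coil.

Required rate k = F/δ = 563/5.17 = 108.9 N/mm
N_a = Gd⁴/(8D³k) = (68.7×10³ × 10.6⁴)/(8 × 48.0³ × 108.9)
    = 8.67322e+08 / 9.63455e+07 = 9.002 → 9 coils

9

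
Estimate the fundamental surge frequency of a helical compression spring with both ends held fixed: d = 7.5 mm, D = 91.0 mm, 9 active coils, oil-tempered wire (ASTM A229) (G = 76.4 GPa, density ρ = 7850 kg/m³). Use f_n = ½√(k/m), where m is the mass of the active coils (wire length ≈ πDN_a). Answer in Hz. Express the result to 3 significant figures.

35.3 Hz

k = Gd⁴/(8D³N_a) = (76.4×10³)(7.5⁴)/(8·91.0³·9) = 4.4553 N/mm = 4455.3 N/m
Wire length L = πDN_a = π·91.0·9 = 2573 mm
m = ρ·(πd²/4)·L = 7850 × 44.179×10⁻⁶ m² × 2.573 m = 0.89231 kg
f_n = ½√(k/m) = 0.5·√(4455.3/0.89231) = 0.5·√(4993) = 35.331 Hz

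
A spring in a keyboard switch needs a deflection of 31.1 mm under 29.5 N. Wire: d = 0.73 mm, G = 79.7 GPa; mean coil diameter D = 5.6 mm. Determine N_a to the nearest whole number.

Required rate k = F/δ = 29.5/31.1 = 0.94855 N/mm
N_a = Gd⁴/(8D³k) = (79.7×10³ × 0.73⁴)/(8 × 5.6³ × 0.94855)
    = 22633.4 / 1332.65 = 16.98 → 17 coils

17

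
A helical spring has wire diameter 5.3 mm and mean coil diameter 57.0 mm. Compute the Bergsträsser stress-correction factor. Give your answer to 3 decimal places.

C = D/d = 57.0/5.3 = 10.7547
K_B = (4C+2)/(4C−3) = 45.019/40.019 = 1.1249

1.125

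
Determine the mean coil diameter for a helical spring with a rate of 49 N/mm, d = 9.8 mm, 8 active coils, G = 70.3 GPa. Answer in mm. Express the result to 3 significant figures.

59.1 mm

D = (Gd⁴/(8N_a·k))^(1/3) = (70.3×10³·9.8⁴/(8·8·49))^(1/3)
  = (206768)^(1/3) = 59.1327 mm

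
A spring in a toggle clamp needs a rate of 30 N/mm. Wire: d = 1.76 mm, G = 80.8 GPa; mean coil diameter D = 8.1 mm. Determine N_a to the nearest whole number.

6

N_a = Gd⁴/(8D³k) = (80.8×10³ × 1.76⁴)/(8 × 8.1³ × 30)
    = 775286 / 127546 = 6.078 → 6 coils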